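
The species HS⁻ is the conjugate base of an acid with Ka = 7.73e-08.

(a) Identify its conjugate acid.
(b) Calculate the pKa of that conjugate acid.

(a) The conjugate acid is formed by adding one H⁺ to HS⁻, giving H₂S. (b) pKa = -log(Ka) = -log(7.73e-08) = 7.11.

Conjugate acid: H₂S; pK_a = 7.11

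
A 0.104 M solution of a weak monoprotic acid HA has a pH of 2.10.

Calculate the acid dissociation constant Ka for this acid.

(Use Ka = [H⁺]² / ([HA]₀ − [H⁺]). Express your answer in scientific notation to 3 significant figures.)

[H⁺] = 10^(−pH) = 10^(−2.10) = 7.943e-03 M. For HA ⇌ H⁺ + A⁻, Ka = [H⁺][A⁻]/[HA] = [H⁺]² / ([HA]₀ − [H⁺]) = (7.943e-03)² / (0.104 − 7.943e-03) = 6.57e-04.

K_a = 6.57e-04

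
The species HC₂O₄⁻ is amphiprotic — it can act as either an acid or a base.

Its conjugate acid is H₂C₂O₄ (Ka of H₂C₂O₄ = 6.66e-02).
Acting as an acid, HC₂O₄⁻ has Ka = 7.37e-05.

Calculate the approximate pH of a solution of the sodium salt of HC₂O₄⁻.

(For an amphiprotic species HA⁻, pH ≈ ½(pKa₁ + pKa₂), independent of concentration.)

pKa₁ = -log(6.66e-02) = 1.18; pKa₂ = -log(7.37e-05) = 4.13. For an amphiprotic species, pH ≈ ½(pKa₁ + pKa₂) = ½(1.18 + 4.13) = 2.65.

pH = 2.65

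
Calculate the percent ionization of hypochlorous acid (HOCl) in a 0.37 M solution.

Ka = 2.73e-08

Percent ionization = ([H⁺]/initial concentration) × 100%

Using Ka equilibrium: x² + Ka×x - Ka×C = 0. Solving: [H⁺] = 1.0049e-04. Percent = (1.0049e-04/0.37) × 100

Percent ionization = 0.0272%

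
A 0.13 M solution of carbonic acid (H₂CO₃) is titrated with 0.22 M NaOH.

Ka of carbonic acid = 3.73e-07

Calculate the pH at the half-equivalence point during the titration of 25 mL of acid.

At half-equivalence [HA] = [A⁻], so Henderson-Hasselbalch gives pH = pKa = -log(3.73e-07) = 6.43.

pH = pKa = 6.43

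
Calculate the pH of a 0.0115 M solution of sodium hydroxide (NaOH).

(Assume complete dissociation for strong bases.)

[OH⁻] = 0.0115 M for strong base. pOH = -log[OH⁻] = 1.94, pH = 14 - pOH

pH = 12.06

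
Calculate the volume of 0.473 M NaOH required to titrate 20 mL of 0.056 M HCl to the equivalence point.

At equivalence: moles acid = moles base. moles HCl = 0.056 × 20/1000 = 0.00112 mol. V_base = moles / 0.473 × 1000 = 2.4 mL.

V_{base} = 2.4 mL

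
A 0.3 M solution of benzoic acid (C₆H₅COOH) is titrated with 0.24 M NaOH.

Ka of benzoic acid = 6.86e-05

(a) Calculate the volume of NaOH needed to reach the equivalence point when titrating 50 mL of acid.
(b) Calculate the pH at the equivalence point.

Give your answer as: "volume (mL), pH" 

moles acid = 0.3 × 50/1000 = 0.015 mol; V_base = moles/0.24 × 1000 = 62.5 mL. At equivalence only the conjugate base is present: [A⁻] = 0.015/0.113 = 1.3333e-01 M. Kb = Kw/Ka = 1.46e-10; [OH⁻] = √(Kb × [A⁻]) = 4.4087e-06; pOH = 5.36; pH = 14 - pOH = 8.64.

V = 62.5 mL, pH = 8.64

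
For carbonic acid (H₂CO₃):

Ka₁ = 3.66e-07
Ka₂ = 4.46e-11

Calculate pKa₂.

pKa₂ = -log(Ka₂) = -log(4.46e-11) = 10.35.

pK_{a2} = 10.35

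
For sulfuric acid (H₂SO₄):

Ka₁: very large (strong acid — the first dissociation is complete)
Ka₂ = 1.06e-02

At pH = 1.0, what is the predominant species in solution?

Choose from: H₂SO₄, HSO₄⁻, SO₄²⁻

The first dissociation is complete, so H₂SO₄ itself is never the predominant species in water; pKa₂ = -log(1.06e-02) = 1.97. For a polyprotic acid the predominant species crosses at each pKa: below pKa_n the protonated form dominates, above it the deprotonated form does. At pH = 1.0, the predominant species is HSO₄⁻.

HSO₄⁻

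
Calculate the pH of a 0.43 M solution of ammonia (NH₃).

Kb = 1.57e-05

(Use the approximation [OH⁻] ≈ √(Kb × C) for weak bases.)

[OH⁻] = √(Kb × C) = √(1.57e-05 × 0.43) = 2.5983e-03. pOH = 2.59, pH = 14 - pOH

pH = 11.41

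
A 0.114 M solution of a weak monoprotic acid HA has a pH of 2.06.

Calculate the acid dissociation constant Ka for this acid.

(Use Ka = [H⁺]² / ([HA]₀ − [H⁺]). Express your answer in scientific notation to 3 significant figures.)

[H⁺] = 10^(−pH) = 10^(−2.06) = 8.710e-03 M. For HA ⇌ H⁺ + A⁻, Ka = [H⁺][A⁻]/[HA] = [H⁺]² / ([HA]₀ − [H⁺]) = (8.710e-03)² / (0.114 − 8.710e-03) = 7.20e-04.

K_a = 7.20e-04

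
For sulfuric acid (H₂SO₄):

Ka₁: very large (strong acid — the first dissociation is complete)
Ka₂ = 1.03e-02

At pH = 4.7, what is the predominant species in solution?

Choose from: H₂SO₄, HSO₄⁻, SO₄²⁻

The first dissociation is complete, so H₂SO₄ itself is never the predominant species in water; pKa₂ = -log(1.03e-02) = 1.99. For a polyprotic acid the predominant species crosses at each pKa: below pKa_n the protonated form dominates, above it the deprotonated form does. At pH = 4.7, the predominant species is SO₄²⁻.

SO₄²⁻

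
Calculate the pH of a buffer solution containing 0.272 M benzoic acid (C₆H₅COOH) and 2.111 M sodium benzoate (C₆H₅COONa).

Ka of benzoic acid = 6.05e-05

pKa = -log(6.05e-05) = 4.22. pH = pKa + log([A⁻]/[HA]) = 4.22 + log(2.111/0.272)

pH = 5.11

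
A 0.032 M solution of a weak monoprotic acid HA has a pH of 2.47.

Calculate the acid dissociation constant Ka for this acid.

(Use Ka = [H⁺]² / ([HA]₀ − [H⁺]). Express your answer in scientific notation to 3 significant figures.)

[H⁺] = 10^(−pH) = 10^(−2.47) = 3.388e-03 M. For HA ⇌ H⁺ + A⁻, Ka = [H⁺][A⁻]/[HA] = [H⁺]² / ([HA]₀ − [H⁺]) = (3.388e-03)² / (0.032 − 3.388e-03) = 4.01e-04.

K_a = 4.01e-04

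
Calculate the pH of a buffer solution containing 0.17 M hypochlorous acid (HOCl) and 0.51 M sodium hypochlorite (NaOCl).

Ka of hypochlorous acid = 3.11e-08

pKa = -log(3.11e-08) = 7.51. pH = pKa + log([A⁻]/[HA]) = 7.51 + log(0.51/0.17)

pH = 7.98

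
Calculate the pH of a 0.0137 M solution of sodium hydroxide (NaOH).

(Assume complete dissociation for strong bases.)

[OH⁻] = 0.0137 M for strong base. pOH = -log[OH⁻] = 1.86, pH = 14 - pOH

pH = 12.14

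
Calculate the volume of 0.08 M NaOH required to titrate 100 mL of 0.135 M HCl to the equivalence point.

At equivalence: moles acid = moles base. moles HCl = 0.135 × 100/1000 = 0.0135 mol. V_base = moles / 0.08 × 1000 = 168.7 mL.

V_{base} = 168.7 mL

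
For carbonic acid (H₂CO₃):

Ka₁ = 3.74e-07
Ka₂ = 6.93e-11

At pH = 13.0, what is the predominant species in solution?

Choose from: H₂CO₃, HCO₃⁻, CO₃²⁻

pKa₁ = 6.43, pKa₂ = 10.16. For a polyprotic acid the predominant species crosses at each pKa: below pKa_n the protonated form dominates, above it the deprotonated form does. At pH = 13.0, the predominant species is CO₃²⁻.

CO₃²⁻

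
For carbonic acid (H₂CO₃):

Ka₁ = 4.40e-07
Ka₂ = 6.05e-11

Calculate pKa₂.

pKa₂ = -log(Ka₂) = -log(6.05e-11) = 10.22.

pK_{a2} = 10.22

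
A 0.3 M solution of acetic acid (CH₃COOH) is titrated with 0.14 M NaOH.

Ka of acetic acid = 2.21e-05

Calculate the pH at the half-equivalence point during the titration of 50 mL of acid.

At half-equivalence [HA] = [A⁻], so Henderson-Hasselbalch gives pH = pKa = -log(2.21e-05) = 4.66.

pH = pKa = 4.66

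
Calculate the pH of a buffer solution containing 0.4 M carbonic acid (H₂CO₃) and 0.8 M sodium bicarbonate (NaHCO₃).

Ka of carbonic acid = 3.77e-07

pKa = -log(3.77e-07) = 6.42. pH = pKa + log([A⁻]/[HA]) = 6.42 + log(0.8/0.4)

pH = 6.72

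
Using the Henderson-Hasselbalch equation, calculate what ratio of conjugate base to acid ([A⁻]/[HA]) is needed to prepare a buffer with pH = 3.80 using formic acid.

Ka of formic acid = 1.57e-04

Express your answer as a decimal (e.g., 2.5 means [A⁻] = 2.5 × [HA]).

pKa = -log(1.57e-04) = 3.8041. pH = pKa + log([A⁻]/[HA]), so log([A⁻]/[HA]) = pH − pKa = 3.80 − 3.8041 = -0.0041. [A⁻]/[HA] = 10^(-0.0041) = 0.991

[A⁻]/[HA] = 0.991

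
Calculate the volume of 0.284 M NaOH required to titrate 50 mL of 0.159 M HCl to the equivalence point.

At equivalence: moles acid = moles base. moles HCl = 0.159 × 50/1000 = 0.00795 mol. V_base = moles / 0.284 × 1000 = 28.0 mL.

V_{base} = 28.0 mL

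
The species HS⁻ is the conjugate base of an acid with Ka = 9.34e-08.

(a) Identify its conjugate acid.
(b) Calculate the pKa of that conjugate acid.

(a) The conjugate acid is formed by adding one H⁺ to HS⁻, giving H₂S. (b) pKa = -log(Ka) = -log(9.34e-08) = 7.03.

Conjugate acid: H₂S; pK_a = 7.03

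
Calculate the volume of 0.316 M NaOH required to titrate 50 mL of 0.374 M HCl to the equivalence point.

At equivalence: moles acid = moles base. moles HCl = 0.374 × 50/1000 = 0.0187 mol. V_base = moles / 0.316 × 1000 = 59.2 mL.

V_{base} = 59.2 mL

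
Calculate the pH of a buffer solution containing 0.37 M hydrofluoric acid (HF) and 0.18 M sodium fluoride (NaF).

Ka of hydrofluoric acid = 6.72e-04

pKa = -log(6.72e-04) = 3.17. pH = pKa + log([A⁻]/[HA]) = 3.17 + log(0.18/0.37)

pH = 2.86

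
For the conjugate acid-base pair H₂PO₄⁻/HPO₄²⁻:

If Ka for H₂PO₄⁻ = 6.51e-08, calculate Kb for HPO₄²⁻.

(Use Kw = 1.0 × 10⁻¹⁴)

For a conjugate pair Ka × Kb = Kw, so Kb = Kw/Ka = 1.0 × 10⁻¹⁴ / 6.51e-08 = 1.54e-07.

K_b = 1.54e-07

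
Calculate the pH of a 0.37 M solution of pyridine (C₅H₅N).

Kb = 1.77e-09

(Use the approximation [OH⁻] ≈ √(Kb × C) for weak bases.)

[OH⁻] = √(Kb × C) = √(1.77e-09 × 0.37) = 2.5591e-05. pOH = 4.59, pH = 14 - pOH

pH = 9.41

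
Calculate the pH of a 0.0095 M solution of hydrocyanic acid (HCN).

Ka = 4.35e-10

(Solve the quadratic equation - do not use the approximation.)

x² + Ka×x - Ka×C = 0. Using quadratic formula: [H⁺] = 2.0326e-06

pH = 5.69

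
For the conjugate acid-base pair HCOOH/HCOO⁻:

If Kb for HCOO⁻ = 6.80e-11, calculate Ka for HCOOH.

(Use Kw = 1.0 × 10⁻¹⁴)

For a conjugate pair Ka × Kb = Kw, so Ka = Kw/Kb = 1.0 × 10⁻¹⁴ / 6.80e-11 = 1.47e-04.

K_a = 1.47e-04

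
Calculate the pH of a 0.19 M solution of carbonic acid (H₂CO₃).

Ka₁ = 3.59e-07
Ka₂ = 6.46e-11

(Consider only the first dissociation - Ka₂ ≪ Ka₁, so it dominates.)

First dissociation dominates. From Ka₁ = [H⁺][HA⁻]/[H₂A], x² + Ka₁·x − Ka₁·C = 0 with C = 0.19 M and Ka₁ = 3.59e-07. Solving: [H⁺] = (−Ka₁ + √(Ka₁² + 4·Ka₁·C)) / 2 = 2.6099e-04 M. pH = -log(2.6099e-04) = 3.58.

pH = 3.58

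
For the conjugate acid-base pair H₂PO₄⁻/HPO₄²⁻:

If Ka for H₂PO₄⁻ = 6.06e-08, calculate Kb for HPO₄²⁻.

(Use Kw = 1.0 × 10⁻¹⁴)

For a conjugate pair Ka × Kb = Kw, so Kb = Kw/Ka = 1.0 × 10⁻¹⁴ / 6.06e-08 = 1.65e-07.

K_b = 1.65e-07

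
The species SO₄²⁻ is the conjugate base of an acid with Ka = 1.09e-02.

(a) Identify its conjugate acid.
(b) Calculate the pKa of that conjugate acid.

(a) The conjugate acid is formed by adding one H⁺ to SO₄²⁻, giving HSO₄⁻. (b) pKa = -log(Ka) = -log(1.09e-02) = 1.96.

Conjugate acid: HSO₄⁻; pK_a = 1.96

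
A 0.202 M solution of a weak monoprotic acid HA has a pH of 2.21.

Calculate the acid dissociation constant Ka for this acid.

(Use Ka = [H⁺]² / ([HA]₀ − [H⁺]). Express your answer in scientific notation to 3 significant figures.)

[H⁺] = 10^(−pH) = 10^(−2.21) = 6.166e-03 M. For HA ⇌ H⁺ + A⁻, Ka = [H⁺][A⁻]/[HA] = [H⁺]² / ([HA]₀ − [H⁺]) = (6.166e-03)² / (0.202 − 6.166e-03) = 1.94e-04.

K_a = 1.94e-04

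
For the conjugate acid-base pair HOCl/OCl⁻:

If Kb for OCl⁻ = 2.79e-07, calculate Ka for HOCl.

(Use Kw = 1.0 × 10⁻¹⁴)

For a conjugate pair Ka × Kb = Kw, so Ka = Kw/Kb = 1.0 × 10⁻¹⁴ / 2.79e-07 = 3.58e-08.

K_a = 3.58e-08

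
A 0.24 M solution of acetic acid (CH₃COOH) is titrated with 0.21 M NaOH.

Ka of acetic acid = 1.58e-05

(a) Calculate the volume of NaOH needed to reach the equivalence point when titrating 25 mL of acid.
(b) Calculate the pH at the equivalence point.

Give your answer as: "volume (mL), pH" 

moles acid = 0.24 × 25/1000 = 0.006 mol; V_base = moles/0.21 × 1000 = 28.6 mL. At equivalence only the conjugate base is present: [A⁻] = 0.006/0.054 = 1.1200e-01 M. Kb = Kw/Ka = 6.33e-10; [OH⁻] = √(Kb × [A⁻]) = 8.4194e-06; pOH = 5.07; pH = 14 - pOH = 8.93.

V = 28.6 mL, pH = 8.93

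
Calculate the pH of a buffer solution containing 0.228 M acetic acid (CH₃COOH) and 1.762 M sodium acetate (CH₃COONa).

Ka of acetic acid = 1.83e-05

pKa = -log(1.83e-05) = 4.74. pH = pKa + log([A⁻]/[HA]) = 4.74 + log(1.762/0.228)

pH = 5.63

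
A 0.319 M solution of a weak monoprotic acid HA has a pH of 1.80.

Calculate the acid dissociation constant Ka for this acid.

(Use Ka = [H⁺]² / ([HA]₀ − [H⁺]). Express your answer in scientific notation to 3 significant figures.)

[H⁺] = 10^(−pH) = 10^(−1.80) = 1.585e-02 M. For HA ⇌ H⁺ + A⁻, Ka = [H⁺][A⁻]/[HA] = [H⁺]² / ([HA]₀ − [H⁺]) = (1.585e-02)² / (0.319 − 1.585e-02) = 8.29e-04.

K_a = 8.29e-04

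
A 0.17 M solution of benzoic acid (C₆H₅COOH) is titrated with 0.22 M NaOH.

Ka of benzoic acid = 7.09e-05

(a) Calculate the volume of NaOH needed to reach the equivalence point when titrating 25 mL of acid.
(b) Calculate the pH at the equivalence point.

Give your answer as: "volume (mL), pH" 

moles acid = 0.17 × 25/1000 = 0.00425 mol; V_base = moles/0.22 × 1000 = 19.3 mL. At equivalence only the conjugate base is present: [A⁻] = 0.00425/0.044 = 9.5897e-02 M. Kb = Kw/Ka = 1.41e-10; [OH⁻] = √(Kb × [A⁻]) = 3.6777e-06; pOH = 5.43; pH = 14 - pOH = 8.57.

V = 19.3 mL, pH = 8.57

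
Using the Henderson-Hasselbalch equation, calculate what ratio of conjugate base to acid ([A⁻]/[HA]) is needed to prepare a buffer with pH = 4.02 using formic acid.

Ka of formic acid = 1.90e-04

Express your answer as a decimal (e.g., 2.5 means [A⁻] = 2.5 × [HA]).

pKa = -log(1.90e-04) = 3.7212. pH = pKa + log([A⁻]/[HA]), so log([A⁻]/[HA]) = pH − pKa = 4.02 − 3.7212 = 0.2988. [A⁻]/[HA] = 10^(0.2988) = 1.99

[A⁻]/[HA] = 1.99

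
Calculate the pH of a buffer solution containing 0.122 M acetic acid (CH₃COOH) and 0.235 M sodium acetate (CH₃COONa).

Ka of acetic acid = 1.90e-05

pKa = -log(1.90e-05) = 4.72. pH = pKa + log([A⁻]/[HA]) = 4.72 + log(0.235/0.122)

pH = 5.01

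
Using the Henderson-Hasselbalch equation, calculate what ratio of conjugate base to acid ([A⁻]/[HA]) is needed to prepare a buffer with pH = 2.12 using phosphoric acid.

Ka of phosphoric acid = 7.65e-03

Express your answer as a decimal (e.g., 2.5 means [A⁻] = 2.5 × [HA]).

pKa = -log(7.65e-03) = 2.1163. pH = pKa + log([A⁻]/[HA]), so log([A⁻]/[HA]) = pH − pKa = 2.12 − 2.1163 = 0.0037. [A⁻]/[HA] = 10^(0.0037) = 1.01

[A⁻]/[HA] = 1.01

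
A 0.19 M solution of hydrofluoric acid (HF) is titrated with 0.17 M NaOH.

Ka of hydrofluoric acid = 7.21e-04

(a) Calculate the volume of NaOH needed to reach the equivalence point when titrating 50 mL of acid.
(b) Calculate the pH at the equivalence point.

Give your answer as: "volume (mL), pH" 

moles acid = 0.19 × 50/1000 = 0.0095 mol; V_base = moles/0.17 × 1000 = 55.9 mL. At equivalence only the conjugate base is present: [A⁻] = 0.0095/0.106 = 8.9722e-02 M. Kb = Kw/Ka = 1.39e-11; [OH⁻] = √(Kb × [A⁻]) = 1.1155e-06; pOH = 5.95; pH = 14 - pOH = 8.05.

V = 55.9 mL, pH = 8.05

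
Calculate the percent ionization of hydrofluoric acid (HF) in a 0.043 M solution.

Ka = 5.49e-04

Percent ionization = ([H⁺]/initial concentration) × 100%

Using Ka equilibrium: x² + Ka×x - Ka×C = 0. Solving: [H⁺] = 4.5920e-03. Percent = (4.5920e-03/0.043) × 100

Percent ionization = 10.7%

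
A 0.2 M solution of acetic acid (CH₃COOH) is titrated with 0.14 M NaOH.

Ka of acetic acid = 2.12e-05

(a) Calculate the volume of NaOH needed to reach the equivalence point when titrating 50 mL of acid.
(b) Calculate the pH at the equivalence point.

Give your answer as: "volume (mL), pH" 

moles acid = 0.2 × 50/1000 = 0.01 mol; V_base = moles/0.14 × 1000 = 71.4 mL. At equivalence only the conjugate base is present: [A⁻] = 0.01/0.121 = 8.2353e-02 M. Kb = Kw/Ka = 4.72e-10; [OH⁻] = √(Kb × [A⁻]) = 6.2326e-06; pOH = 5.21; pH = 14 - pOH = 8.79.

V = 71.4 mL, pH = 8.79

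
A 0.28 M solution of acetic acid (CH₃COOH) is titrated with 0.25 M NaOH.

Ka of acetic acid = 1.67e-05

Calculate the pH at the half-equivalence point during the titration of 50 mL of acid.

At half-equivalence [HA] = [A⁻], so Henderson-Hasselbalch gives pH = pKa = -log(1.67e-05) = 4.78.

pH = pKa = 4.78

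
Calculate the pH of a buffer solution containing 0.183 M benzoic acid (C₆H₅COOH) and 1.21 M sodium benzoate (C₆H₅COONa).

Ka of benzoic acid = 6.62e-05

pKa = -log(6.62e-05) = 4.18. pH = pKa + log([A⁻]/[HA]) = 4.18 + log(1.21/0.183)

pH = 5.00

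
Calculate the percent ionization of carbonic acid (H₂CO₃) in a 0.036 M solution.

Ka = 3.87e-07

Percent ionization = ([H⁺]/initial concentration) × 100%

Using Ka equilibrium: x² + Ka×x - Ka×C = 0. Solving: [H⁺] = 1.1784e-04. Percent = (1.1784e-04/0.036) × 100

Percent ionization = 0.327%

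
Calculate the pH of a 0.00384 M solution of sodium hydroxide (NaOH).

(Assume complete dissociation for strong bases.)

[OH⁻] = 0.00384 M for strong base. pOH = -log[OH⁻] = 2.42, pH = 14 - pOH

pH = 11.58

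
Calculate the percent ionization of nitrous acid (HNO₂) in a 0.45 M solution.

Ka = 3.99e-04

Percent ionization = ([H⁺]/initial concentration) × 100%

Using Ka equilibrium: x² + Ka×x - Ka×C = 0. Solving: [H⁺] = 1.3202e-02. Percent = (1.3202e-02/0.45) × 100

Percent ionization = 2.93%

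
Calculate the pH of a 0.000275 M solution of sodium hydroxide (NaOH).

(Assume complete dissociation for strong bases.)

[OH⁻] = 0.000275 M for strong base. pOH = -log[OH⁻] = 3.56, pH = 14 - pOH

pH = 10.44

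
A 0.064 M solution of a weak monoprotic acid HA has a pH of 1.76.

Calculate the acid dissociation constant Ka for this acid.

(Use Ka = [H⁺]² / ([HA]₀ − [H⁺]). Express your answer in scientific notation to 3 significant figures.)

[H⁺] = 10^(−pH) = 10^(−1.76) = 1.738e-02 M. For HA ⇌ H⁺ + A⁻, Ka = [H⁺][A⁻]/[HA] = [H⁺]² / ([HA]₀ − [H⁺]) = (1.738e-02)² / (0.064 − 1.738e-02) = 6.48e-03.

K_a = 6.48e-03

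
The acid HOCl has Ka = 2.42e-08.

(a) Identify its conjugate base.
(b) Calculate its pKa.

(a) The conjugate base is formed by removing one H⁺ from HOCl, giving OCl⁻. (b) pKa = -log(Ka) = -log(2.42e-08) = 7.62.

Conjugate base: OCl⁻; pK_a = 7.62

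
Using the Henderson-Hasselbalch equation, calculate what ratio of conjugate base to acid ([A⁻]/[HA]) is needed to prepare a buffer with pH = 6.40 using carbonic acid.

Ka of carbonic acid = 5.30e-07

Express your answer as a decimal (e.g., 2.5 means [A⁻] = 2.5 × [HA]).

pKa = -log(5.30e-07) = 6.2757. pH = pKa + log([A⁻]/[HA]), so log([A⁻]/[HA]) = pH − pKa = 6.40 − 6.2757 = 0.1243. [A⁻]/[HA] = 10^(0.1243) = 1.33

[A⁻]/[HA] = 1.33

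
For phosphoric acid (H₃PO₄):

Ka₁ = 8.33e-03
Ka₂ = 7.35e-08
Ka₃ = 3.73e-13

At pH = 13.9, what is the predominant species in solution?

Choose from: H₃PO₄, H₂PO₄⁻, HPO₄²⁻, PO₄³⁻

pKa₁ = 2.08, pKa₂ = 7.13, pKa₃ = 12.43. For a polyprotic acid the predominant species crosses at each pKa: below pKa_n the protonated form dominates, above it the deprotonated form does. At pH = 13.9, the predominant species is PO₄³⁻.

PO₄³⁻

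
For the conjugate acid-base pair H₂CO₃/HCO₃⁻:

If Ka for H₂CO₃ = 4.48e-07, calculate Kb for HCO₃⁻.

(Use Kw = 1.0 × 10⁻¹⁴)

For a conjugate pair Ka × Kb = Kw, so Kb = Kw/Ka = 1.0 × 10⁻¹⁴ / 4.48e-07 = 2.23e-08.

K_b = 2.23e-08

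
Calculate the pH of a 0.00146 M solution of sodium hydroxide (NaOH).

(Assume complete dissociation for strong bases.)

[OH⁻] = 0.00146 M for strong base. pOH = -log[OH⁻] = 2.84, pH = 14 - pOH

pH = 11.16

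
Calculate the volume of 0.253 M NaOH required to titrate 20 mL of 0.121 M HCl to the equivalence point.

At equivalence: moles acid = moles base. moles HCl = 0.121 × 20/1000 = 0.00242 mol. V_base = moles / 0.253 × 1000 = 9.6 mL.

V_{base} = 9.6 mL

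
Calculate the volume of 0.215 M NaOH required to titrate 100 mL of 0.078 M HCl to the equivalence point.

At equivalence: moles acid = moles base. moles HCl = 0.078 × 100/1000 = 0.0078 mol. V_base = moles / 0.215 × 1000 = 36.3 mL.

V_{base} = 36.3 mL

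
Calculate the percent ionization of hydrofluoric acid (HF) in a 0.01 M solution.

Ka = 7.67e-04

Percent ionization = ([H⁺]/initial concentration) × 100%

Using Ka equilibrium: x² + Ka×x - Ka×C = 0. Solving: [H⁺] = 2.4124e-03. Percent = (2.4124e-03/0.01) × 100

Percent ionization = 24.1%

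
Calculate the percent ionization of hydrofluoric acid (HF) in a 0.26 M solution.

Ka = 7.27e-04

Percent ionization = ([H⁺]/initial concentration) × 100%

Using Ka equilibrium: x² + Ka×x - Ka×C = 0. Solving: [H⁺] = 1.3390e-02. Percent = (1.3390e-02/0.26) × 100

Percent ionization = 5.15%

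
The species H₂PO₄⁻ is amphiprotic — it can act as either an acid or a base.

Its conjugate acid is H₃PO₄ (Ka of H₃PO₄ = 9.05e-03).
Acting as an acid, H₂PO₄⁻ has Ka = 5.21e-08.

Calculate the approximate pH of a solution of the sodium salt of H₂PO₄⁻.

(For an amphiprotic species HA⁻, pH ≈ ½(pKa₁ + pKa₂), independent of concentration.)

pKa₁ = -log(9.05e-03) = 2.04; pKa₂ = -log(5.21e-08) = 7.28. For an amphiprotic species, pH ≈ ½(pKa₁ + pKa₂) = ½(2.04 + 7.28) = 4.66.

pH = 4.66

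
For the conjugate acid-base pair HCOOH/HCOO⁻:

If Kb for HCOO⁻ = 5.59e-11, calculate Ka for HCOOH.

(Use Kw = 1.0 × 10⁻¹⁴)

For a conjugate pair Ka × Kb = Kw, so Ka = Kw/Kb = 1.0 × 10⁻¹⁴ / 5.59e-11 = 1.79e-04.

K_a = 1.79e-04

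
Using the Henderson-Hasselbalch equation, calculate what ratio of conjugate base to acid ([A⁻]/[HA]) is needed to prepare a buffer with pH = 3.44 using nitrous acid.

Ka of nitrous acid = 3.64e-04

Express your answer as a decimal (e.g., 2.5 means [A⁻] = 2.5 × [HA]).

pKa = -log(3.64e-04) = 3.4389. pH = pKa + log([A⁻]/[HA]), so log([A⁻]/[HA]) = pH − pKa = 3.44 − 3.4389 = 0.0011. [A⁻]/[HA] = 10^(0.0011) = 1.00

[A⁻]/[HA] = 1.00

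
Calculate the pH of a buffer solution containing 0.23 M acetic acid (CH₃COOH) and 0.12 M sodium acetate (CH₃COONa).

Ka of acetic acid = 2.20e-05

pKa = -log(2.20e-05) = 4.66. pH = pKa + log([A⁻]/[HA]) = 4.66 + log(0.12/0.23)

pH = 4.38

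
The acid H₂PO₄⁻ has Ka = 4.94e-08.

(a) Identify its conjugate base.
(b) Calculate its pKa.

(a) The conjugate base is formed by removing one H⁺ from H₂PO₄⁻, giving HPO₄²⁻. (b) pKa = -log(Ka) = -log(4.94e-08) = 7.31.

Conjugate base: HPO₄²⁻; pK_a = 7.31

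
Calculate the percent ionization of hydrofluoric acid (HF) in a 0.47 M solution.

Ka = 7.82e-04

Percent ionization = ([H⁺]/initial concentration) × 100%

Using Ka equilibrium: x² + Ka×x - Ka×C = 0. Solving: [H⁺] = 1.8784e-02. Percent = (1.8784e-02/0.47) × 100

Percent ionization = 4%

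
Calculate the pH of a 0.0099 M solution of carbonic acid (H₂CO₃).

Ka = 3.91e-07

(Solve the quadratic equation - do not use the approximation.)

x² + Ka×x - Ka×C = 0. Using quadratic formula: [H⁺] = 6.2021e-05

pH = 4.21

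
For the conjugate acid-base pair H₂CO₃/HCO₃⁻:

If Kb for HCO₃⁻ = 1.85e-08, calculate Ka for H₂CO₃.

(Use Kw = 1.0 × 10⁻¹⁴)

For a conjugate pair Ka × Kb = Kw, so Ka = Kw/Kb = 1.0 × 10⁻¹⁴ / 1.85e-08 = 5.41e-07.

K_a = 5.41e-07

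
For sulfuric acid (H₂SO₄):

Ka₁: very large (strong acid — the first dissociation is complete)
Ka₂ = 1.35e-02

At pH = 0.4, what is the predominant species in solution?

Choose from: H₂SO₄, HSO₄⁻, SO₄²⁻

The first dissociation is complete, so H₂SO₄ itself is never the predominant species in water; pKa₂ = -log(1.35e-02) = 1.87. For a polyprotic acid the predominant species crosses at each pKa: below pKa_n the protonated form dominates, above it the deprotonated form does. At pH = 0.4, the predominant species is HSO₄⁻.

HSO₄⁻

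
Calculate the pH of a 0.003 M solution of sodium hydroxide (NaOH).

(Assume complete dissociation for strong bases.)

[OH⁻] = 0.003 M for strong base. pOH = -log[OH⁻] = 2.52, pH = 14 - pOH

pH = 11.48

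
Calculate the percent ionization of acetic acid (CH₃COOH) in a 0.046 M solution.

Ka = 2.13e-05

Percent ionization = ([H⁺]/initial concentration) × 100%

Using Ka equilibrium: x² + Ka×x - Ka×C = 0. Solving: [H⁺] = 9.7926e-04. Percent = (9.7926e-04/0.046) × 100

Percent ionization = 2.13%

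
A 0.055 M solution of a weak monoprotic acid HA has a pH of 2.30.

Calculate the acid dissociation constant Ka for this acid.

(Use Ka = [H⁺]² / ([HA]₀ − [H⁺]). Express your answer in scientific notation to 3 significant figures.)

[H⁺] = 10^(−pH) = 10^(−2.30) = 5.012e-03 M. For HA ⇌ H⁺ + A⁻, Ka = [H⁺][A⁻]/[HA] = [H⁺]² / ([HA]₀ − [H⁺]) = (5.012e-03)² / (0.055 − 5.012e-03) = 5.02e-04.

K_a = 5.02e-04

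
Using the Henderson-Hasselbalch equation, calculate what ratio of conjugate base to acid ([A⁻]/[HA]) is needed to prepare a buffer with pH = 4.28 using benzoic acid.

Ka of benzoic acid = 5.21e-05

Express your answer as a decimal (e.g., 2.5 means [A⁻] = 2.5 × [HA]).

pKa = -log(5.21e-05) = 4.2832. pH = pKa + log([A⁻]/[HA]), so log([A⁻]/[HA]) = pH − pKa = 4.28 − 4.2832 = -0.0032. [A⁻]/[HA] = 10^(-0.0032) = 0.993

[A⁻]/[HA] = 0.993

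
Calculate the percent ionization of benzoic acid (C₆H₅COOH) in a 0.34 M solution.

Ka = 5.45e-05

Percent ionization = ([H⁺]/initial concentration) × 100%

Using Ka equilibrium: x² + Ka×x - Ka×C = 0. Solving: [H⁺] = 4.2775e-03. Percent = (4.2775e-03/0.34) × 100

Percent ionization = 1.26%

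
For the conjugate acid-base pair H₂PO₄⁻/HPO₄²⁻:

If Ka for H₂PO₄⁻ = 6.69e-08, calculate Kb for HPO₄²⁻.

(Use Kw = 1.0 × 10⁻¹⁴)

For a conjugate pair Ka × Kb = Kw, so Kb = Kw/Ka = 1.0 × 10⁻¹⁴ / 6.69e-08 = 1.49e-07.

K_b = 1.49e-07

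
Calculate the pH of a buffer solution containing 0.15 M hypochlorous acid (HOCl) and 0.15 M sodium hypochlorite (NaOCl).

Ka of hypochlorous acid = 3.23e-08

pKa = -log(3.23e-08) = 7.49. pH = pKa + log([A⁻]/[HA]) = 7.49 + log(0.15/0.15)

pH = 7.49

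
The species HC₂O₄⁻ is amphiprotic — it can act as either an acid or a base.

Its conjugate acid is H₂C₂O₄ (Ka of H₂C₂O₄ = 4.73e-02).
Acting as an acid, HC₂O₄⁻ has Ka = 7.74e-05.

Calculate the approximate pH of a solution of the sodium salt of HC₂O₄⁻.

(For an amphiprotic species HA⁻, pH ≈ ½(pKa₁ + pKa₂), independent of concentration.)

pKa₁ = -log(4.73e-02) = 1.33; pKa₂ = -log(7.74e-05) = 4.11. For an amphiprotic species, pH ≈ ½(pKa₁ + pKa₂) = ½(1.33 + 4.11) = 2.72.

pH = 2.72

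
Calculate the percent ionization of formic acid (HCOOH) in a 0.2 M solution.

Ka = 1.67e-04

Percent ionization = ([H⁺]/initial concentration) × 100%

Using Ka equilibrium: x² + Ka×x - Ka×C = 0. Solving: [H⁺] = 5.6964e-03. Percent = (5.6964e-03/0.2) × 100

Percent ionization = 2.85%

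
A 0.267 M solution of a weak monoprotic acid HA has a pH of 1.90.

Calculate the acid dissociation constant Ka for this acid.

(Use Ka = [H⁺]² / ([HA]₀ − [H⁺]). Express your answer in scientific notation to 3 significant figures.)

[H⁺] = 10^(−pH) = 10^(−1.90) = 1.259e-02 M. For HA ⇌ H⁺ + A⁻, Ka = [H⁺][A⁻]/[HA] = [H⁺]² / ([HA]₀ − [H⁺]) = (1.259e-02)² / (0.267 − 1.259e-02) = 6.23e-04.

K_a = 6.23e-04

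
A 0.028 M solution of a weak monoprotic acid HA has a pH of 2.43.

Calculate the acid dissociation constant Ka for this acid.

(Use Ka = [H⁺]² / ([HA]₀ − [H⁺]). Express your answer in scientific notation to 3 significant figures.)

[H⁺] = 10^(−pH) = 10^(−2.43) = 3.715e-03 M. For HA ⇌ H⁺ + A⁻, Ka = [H⁺][A⁻]/[HA] = [H⁺]² / ([HA]₀ − [H⁺]) = (3.715e-03)² / (0.028 − 3.715e-03) = 5.68e-04.

K_a = 5.68e-04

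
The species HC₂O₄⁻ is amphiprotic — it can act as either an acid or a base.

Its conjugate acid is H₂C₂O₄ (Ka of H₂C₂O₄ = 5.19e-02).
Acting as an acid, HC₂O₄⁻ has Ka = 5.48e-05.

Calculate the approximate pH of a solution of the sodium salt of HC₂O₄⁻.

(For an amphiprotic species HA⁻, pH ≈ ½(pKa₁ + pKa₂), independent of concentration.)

pKa₁ = -log(5.19e-02) = 1.28; pKa₂ = -log(5.48e-05) = 4.26. For an amphiprotic species, pH ≈ ½(pKa₁ + pKa₂) = ½(1.28 + 4.26) = 2.77.

pH = 2.77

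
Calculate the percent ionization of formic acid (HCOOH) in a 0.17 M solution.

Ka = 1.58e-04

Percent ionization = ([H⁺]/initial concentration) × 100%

Using Ka equilibrium: x² + Ka×x - Ka×C = 0. Solving: [H⁺] = 5.1043e-03. Percent = (5.1043e-03/0.17) × 100

Percent ionization = 3%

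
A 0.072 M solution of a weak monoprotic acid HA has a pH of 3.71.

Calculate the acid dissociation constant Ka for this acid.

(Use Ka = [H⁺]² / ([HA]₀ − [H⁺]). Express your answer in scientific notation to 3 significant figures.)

[H⁺] = 10^(−pH) = 10^(−3.71) = 1.950e-04 M. For HA ⇌ H⁺ + A⁻, Ka = [H⁺][A⁻]/[HA] = [H⁺]² / ([HA]₀ − [H⁺]) = (1.950e-04)² / (0.072 − 1.950e-04) = 5.29e-07.

K_a = 5.29e-07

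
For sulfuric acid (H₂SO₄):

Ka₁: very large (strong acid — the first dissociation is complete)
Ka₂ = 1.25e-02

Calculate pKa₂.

pKa₂ = -log(Ka₂) = -log(1.25e-02) = 1.90.

pK_{a2} = 1.90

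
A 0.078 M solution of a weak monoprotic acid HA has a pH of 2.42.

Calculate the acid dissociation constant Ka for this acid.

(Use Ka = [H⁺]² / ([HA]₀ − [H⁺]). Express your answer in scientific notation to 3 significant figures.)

[H⁺] = 10^(−pH) = 10^(−2.42) = 3.802e-03 M. For HA ⇌ H⁺ + A⁻, Ka = [H⁺][A⁻]/[HA] = [H⁺]² / ([HA]₀ − [H⁺]) = (3.802e-03)² / (0.078 − 3.802e-03) = 1.95e-04.

K_a = 1.95e-04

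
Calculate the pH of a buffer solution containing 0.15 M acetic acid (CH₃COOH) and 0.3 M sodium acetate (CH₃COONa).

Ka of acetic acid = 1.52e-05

pKa = -log(1.52e-05) = 4.82. pH = pKa + log([A⁻]/[HA]) = 4.82 + log(0.3/0.15)

pH = 5.12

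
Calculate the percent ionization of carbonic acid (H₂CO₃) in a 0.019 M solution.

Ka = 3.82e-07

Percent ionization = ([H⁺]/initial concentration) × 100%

Using Ka equilibrium: x² + Ka×x - Ka×C = 0. Solving: [H⁺] = 8.5003e-05. Percent = (8.5003e-05/0.019) × 100

Percent ionization = 0.447%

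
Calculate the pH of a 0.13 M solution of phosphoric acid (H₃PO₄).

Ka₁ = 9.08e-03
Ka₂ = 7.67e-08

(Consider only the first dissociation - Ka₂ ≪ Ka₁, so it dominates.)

First dissociation dominates. From Ka₁ = [H⁺][HA⁻]/[H₂A], x² + Ka₁·x − Ka₁·C = 0 with C = 0.13 M and Ka₁ = 9.08e-03. Solving: [H⁺] = (−Ka₁ + √(Ka₁² + 4·Ka₁·C)) / 2 = 3.0116e-02 M. pH = -log(3.0116e-02) = 1.52.

pH = 1.52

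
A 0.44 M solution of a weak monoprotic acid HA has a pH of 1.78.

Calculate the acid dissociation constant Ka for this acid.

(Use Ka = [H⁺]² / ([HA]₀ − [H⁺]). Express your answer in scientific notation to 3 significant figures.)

[H⁺] = 10^(−pH) = 10^(−1.78) = 1.660e-02 M. For HA ⇌ H⁺ + A⁻, Ka = [H⁺][A⁻]/[HA] = [H⁺]² / ([HA]₀ − [H⁺]) = (1.660e-02)² / (0.44 − 1.660e-02) = 6.50e-04.

K_a = 6.50e-04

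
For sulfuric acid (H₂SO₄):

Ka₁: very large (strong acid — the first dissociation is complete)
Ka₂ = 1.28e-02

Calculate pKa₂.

pKa₂ = -log(Ka₂) = -log(1.28e-02) = 1.89.

pK_{a2} = 1.89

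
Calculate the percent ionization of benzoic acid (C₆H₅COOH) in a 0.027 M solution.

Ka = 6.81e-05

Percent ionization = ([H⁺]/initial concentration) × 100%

Using Ka equilibrium: x² + Ka×x - Ka×C = 0. Solving: [H⁺] = 1.3224e-03. Percent = (1.3224e-03/0.027) × 100

Percent ionization = 4.9%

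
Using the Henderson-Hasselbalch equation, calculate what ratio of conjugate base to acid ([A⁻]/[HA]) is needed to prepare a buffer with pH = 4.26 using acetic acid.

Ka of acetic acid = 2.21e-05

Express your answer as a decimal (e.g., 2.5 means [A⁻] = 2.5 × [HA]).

pKa = -log(2.21e-05) = 4.6556. pH = pKa + log([A⁻]/[HA]), so log([A⁻]/[HA]) = pH − pKa = 4.26 − 4.6556 = -0.3956. [A⁻]/[HA] = 10^(-0.3956) = 0.402

[A⁻]/[HA] = 0.402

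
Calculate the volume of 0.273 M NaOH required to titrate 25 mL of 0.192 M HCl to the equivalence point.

At equivalence: moles acid = moles base. moles HCl = 0.192 × 25/1000 = 0.0048 mol. V_base = moles / 0.273 × 1000 = 17.6 mL.

V_{base} = 17.6 mL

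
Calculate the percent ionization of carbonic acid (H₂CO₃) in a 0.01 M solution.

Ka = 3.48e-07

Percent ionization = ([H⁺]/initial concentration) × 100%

Using Ka equilibrium: x² + Ka×x - Ka×C = 0. Solving: [H⁺] = 5.8818e-05. Percent = (5.8818e-05/0.01) × 100

Percent ionization = 0.588%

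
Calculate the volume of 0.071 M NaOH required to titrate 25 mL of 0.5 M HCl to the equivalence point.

At equivalence: moles acid = moles base. moles HCl = 0.5 × 25/1000 = 0.0125 mol. V_base = moles / 0.071 × 1000 = 176.1 mL.

V_{base} = 176.1 mL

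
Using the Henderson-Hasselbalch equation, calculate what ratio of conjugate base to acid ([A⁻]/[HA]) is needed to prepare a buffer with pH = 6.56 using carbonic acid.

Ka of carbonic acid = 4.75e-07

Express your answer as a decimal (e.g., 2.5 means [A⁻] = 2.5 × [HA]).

pKa = -log(4.75e-07) = 6.3233. pH = pKa + log([A⁻]/[HA]), so log([A⁻]/[HA]) = pH − pKa = 6.56 − 6.3233 = 0.2367. [A⁻]/[HA] = 10^(0.2367) = 1.72

[A⁻]/[HA] = 1.72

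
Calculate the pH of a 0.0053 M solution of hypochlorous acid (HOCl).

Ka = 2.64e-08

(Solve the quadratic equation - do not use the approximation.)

x² + Ka×x - Ka×C = 0. Using quadratic formula: [H⁺] = 1.1816e-05

pH = 4.93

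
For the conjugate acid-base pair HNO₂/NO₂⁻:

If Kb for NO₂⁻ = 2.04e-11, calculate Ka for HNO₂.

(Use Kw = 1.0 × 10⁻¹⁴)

For a conjugate pair Ka × Kb = Kw, so Ka = Kw/Kb = 1.0 × 10⁻¹⁴ / 2.04e-11 = 4.90e-04.

K_a = 4.90e-04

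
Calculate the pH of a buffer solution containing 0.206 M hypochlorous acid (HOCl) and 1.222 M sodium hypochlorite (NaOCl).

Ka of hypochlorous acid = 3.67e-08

pKa = -log(3.67e-08) = 7.44. pH = pKa + log([A⁻]/[HA]) = 7.44 + log(1.222/0.206)

pH = 8.21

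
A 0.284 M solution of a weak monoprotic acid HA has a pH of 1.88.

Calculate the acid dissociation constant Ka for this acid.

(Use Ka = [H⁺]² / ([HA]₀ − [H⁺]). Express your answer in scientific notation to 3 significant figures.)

[H⁺] = 10^(−pH) = 10^(−1.88) = 1.318e-02 M. For HA ⇌ H⁺ + A⁻, Ka = [H⁺][A⁻]/[HA] = [H⁺]² / ([HA]₀ − [H⁺]) = (1.318e-02)² / (0.284 − 1.318e-02) = 6.42e-04.

K_a = 6.42e-04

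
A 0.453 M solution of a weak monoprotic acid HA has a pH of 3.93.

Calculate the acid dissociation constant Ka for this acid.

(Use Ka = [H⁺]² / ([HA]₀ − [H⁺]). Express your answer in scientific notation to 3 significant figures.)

[H⁺] = 10^(−pH) = 10^(−3.93) = 1.175e-04 M. For HA ⇌ H⁺ + A⁻, Ka = [H⁺][A⁻]/[HA] = [H⁺]² / ([HA]₀ − [H⁺]) = (1.175e-04)² / (0.453 − 1.175e-04) = 3.05e-08.

K_a = 3.05e-08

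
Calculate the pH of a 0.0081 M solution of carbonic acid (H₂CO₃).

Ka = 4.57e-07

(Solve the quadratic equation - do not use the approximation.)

x² + Ka×x - Ka×C = 0. Using quadratic formula: [H⁺] = 6.0614e-05

pH = 4.22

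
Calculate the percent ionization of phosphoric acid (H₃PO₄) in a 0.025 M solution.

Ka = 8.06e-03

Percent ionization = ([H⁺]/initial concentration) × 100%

Using Ka equilibrium: x² + Ka×x - Ka×C = 0. Solving: [H⁺] = 1.0726e-02. Percent = (1.0726e-02/0.025) × 100

Percent ionization = 42.9%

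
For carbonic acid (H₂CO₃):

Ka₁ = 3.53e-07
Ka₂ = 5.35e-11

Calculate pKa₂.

pKa₂ = -log(Ka₂) = -log(5.35e-11) = 10.27.

pK_{a2} = 10.27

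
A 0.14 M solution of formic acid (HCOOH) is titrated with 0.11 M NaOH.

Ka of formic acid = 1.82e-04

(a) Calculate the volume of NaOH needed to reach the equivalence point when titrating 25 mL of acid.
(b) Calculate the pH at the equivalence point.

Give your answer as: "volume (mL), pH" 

moles acid = 0.14 × 25/1000 = 0.0035 mol; V_base = moles/0.11 × 1000 = 31.8 mL. At equivalence only the conjugate base is present: [A⁻] = 0.0035/0.057 = 6.1600e-02 M. Kb = Kw/Ka = 5.49e-11; [OH⁻] = √(Kb × [A⁻]) = 1.8397e-06; pOH = 5.74; pH = 14 - pOH = 8.26.

V = 31.8 mL, pH = 8.26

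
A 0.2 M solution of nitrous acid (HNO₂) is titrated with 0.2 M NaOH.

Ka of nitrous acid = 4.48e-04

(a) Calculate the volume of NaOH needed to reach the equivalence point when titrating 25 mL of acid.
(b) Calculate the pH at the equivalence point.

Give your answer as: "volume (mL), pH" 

moles acid = 0.2 × 25/1000 = 0.005 mol; V_base = moles/0.2 × 1000 = 25.0 mL. At equivalence only the conjugate base is present: [A⁻] = 0.005/0.050 = 1.0000e-01 M. Kb = Kw/Ka = 2.23e-11; [OH⁻] = √(Kb × [A⁻]) = 1.4940e-06; pOH = 5.83; pH = 14 - pOH = 8.17.

V = 25.0 mL, pH = 8.17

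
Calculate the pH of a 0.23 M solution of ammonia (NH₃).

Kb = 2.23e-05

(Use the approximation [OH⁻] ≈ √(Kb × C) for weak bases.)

[OH⁻] = √(Kb × C) = √(2.23e-05 × 0.23) = 2.2647e-03. pOH = 2.64, pH = 14 - pOH

pH = 11.36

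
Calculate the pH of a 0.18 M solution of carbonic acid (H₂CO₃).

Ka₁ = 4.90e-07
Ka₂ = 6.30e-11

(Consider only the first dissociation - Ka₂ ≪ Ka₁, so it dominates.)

First dissociation dominates. From Ka₁ = [H⁺][HA⁻]/[H₂A], x² + Ka₁·x − Ka₁·C = 0 with C = 0.18 M and Ka₁ = 4.90e-07. Solving: [H⁺] = (−Ka₁ + √(Ka₁² + 4·Ka₁·C)) / 2 = 2.9674e-04 M. pH = -log(2.9674e-04) = 3.53.

pH = 3.53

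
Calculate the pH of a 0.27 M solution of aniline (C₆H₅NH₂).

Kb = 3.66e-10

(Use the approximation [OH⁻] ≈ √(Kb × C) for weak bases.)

[OH⁻] = √(Kb × C) = √(3.66e-10 × 0.27) = 9.9408e-06. pOH = 5.00, pH = 14 - pOH

pH = 9.00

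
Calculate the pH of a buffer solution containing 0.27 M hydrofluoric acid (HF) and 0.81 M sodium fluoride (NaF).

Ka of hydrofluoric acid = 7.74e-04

pKa = -log(7.74e-04) = 3.11. pH = pKa + log([A⁻]/[HA]) = 3.11 + log(0.81/0.27)

pH = 3.59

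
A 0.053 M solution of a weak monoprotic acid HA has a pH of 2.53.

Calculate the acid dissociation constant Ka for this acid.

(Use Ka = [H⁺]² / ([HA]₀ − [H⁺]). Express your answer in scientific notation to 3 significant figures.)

[H⁺] = 10^(−pH) = 10^(−2.53) = 2.951e-03 M. For HA ⇌ H⁺ + A⁻, Ka = [H⁺][A⁻]/[HA] = [H⁺]² / ([HA]₀ − [H⁺]) = (2.951e-03)² / (0.053 − 2.951e-03) = 1.74e-04.

K_a = 1.74e-04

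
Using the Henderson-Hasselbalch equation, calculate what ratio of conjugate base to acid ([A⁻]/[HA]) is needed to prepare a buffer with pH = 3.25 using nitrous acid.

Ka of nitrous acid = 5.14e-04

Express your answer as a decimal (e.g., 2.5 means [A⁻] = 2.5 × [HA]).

pKa = -log(5.14e-04) = 3.2890. pH = pKa + log([A⁻]/[HA]), so log([A⁻]/[HA]) = pH − pKa = 3.25 − 3.2890 = -0.0390. [A⁻]/[HA] = 10^(-0.0390) = 0.914

[A⁻]/[HA] = 0.914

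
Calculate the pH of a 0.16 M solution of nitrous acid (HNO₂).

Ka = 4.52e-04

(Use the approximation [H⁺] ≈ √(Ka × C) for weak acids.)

[H⁺] = √(Ka × C) = √(4.52e-04 × 0.16) = 8.5041e-03. pH = -log(8.5041e-03)

pH = 2.07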